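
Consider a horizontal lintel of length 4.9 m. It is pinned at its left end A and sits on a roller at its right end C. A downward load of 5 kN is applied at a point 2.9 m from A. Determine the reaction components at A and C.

A_x = 0, A_y = 2.041 kN, C_y = 2.959 kN

Taking moments about A: C_y·4.9 − 5·2.9 = 0 → C_y = 14.5/4.9 = 2.95918 ≈ 2.959 kN.
ΣF_y = 0: A_y + 2.95918 − 5 = 0 → A_y = 2.041 kN.
ΣF_x = 0: no horizontal applied forces, so A_x = 0.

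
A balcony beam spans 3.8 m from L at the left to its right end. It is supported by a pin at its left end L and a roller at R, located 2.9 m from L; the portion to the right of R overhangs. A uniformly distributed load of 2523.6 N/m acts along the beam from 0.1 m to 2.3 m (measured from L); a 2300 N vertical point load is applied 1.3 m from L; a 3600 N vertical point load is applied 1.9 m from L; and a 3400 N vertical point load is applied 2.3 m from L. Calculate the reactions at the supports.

Resultant of the distributed load: 2523.6 × 2.2 = 5551.92 N at 1.2 m from L.
ΣM about L: R_y·2.9 − (2523.6·2.2)·1.2 − 2300·1.3 − 3600·1.9 − 3400·2.3 = 0 → R_y = 24312.304/2.9 = 8383.55 ≈ 8384 N.
ΣF_y = 0: L_y + 8383.55 − 2523.6·2.2 − 2300 − 3600 − 3400 = 0 → L_y = 6468 N.
ΣF_x = 0: no horizontal applied forces, so L_x = 0.

L_x = 0, L_y = 6468 N, R_y = 8384 N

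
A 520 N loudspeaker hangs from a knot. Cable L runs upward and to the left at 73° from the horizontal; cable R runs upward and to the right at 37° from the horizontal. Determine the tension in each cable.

T_L = 441.9 N, T_R = 161.8 N

ΣF_x = 0: −T_L·cos73° + T_R·cos37° = 0 → T_R = 0.366089·T_L.
ΣF_y = 0: T_L·sin73° + T_R·sin37° = 520.
Substitute: T_L·(0.956305 + 0.366089·0.601815) = 520 → T_L = 441.943 ≈ 441.9 N.
Then T_R = 0.366089 × 441.943 = 161.8 N.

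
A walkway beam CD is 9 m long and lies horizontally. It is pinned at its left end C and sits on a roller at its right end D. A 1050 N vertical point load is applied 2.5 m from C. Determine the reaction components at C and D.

Taking moments about C: D_y·9 − 1050·2.5 = 0 → D_y = 2625/9 = 291.667 ≈ 291.7 N.
ΣF_y = 0: C_y + 291.667 − 1050 = 0 → C_y = 758.3 N.
ΣF_x = 0: no horizontal applied forces, so C_x = 0.

C_x = 0, C_y = 758.3 N, D_y = 291.7 N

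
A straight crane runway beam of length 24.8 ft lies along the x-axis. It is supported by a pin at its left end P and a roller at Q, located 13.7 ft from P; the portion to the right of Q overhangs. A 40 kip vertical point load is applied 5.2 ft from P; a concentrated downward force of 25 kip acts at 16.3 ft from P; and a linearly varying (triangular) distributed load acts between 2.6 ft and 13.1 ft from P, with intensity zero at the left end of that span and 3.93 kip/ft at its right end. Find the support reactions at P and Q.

Resultant of the triangular load: ½ × 3.93 × 10.5 = 20.6325 kip, acting at 9.6 ft from P (one-third of the span from the peak).
ΣM about P: Q_y·13.7 − 40·5.2 − 25·16.3 − (½·3.93·10.5)·9.6 = 0 → Q_y = 813.572/13.7 = 59.3848 ≈ 59.38 kip.
ΣF_y = 0: P_y + 59.3848 − 40 − 25 − ½·3.93·10.5 = 0 → P_y = 26.25 kip.
ΣF_x = 0: no horizontal applied forces, so P_x = 0.

P_x = 0, P_y = 26.25 kip, Q_y = 59.38 kip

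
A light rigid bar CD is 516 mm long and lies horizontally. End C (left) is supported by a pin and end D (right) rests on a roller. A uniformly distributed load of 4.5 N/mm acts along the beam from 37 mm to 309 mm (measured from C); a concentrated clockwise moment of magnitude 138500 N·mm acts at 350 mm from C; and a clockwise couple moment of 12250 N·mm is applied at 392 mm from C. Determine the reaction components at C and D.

C_x = 0, C_y = 521.5 N, D_y = 702.5 N

Resultant of the distributed load: 4.5 × 272 = 1224 N at 173 mm from C.
Moments about C: D_y·516 − (4.5·272)·173 − 138500 − 12250 = 0 → D_y = 362502/516 = 702.523 ≈ 702.5 N.
ΣF_y = 0: C_y + 702.523 − 4.5·272 = 0 → C_y = 521.5 N.
ΣF_x = 0: no horizontal applied forces, so C_x = 0.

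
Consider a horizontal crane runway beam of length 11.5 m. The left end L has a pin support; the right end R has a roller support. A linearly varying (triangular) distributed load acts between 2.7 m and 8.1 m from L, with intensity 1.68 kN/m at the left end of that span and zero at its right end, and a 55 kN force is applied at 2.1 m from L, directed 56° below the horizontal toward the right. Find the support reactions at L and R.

Resultant of the triangular load: ½ × 1.68 × 5.4 = 4.536 kN, acting at 4.5 m from L (one-third of the span from the peak).
ΣM about L: R_y·11.5 − (½·1.68·5.4)·4.5 − 55·sin56°·2.1 = 0 → R_y = 116.166/11.5 = 10.1014 ≈ 10.10 kN.
ΣF_y = 0: L_y + 10.1014 − ½·1.68·5.4 − 55·sin56° = 0 → L_y = 40.03 kN.
ΣF_x = 0: L_x + 55·cos56° = 0 → L_x = -30.76 kN.

L_x = -30.76 kN, L_y = 40.03 kN, R_y = 10.10 kN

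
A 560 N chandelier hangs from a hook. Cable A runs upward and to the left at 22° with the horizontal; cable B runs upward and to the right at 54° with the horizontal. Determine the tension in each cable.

T_A = 339.2 N, T_B = 535.1 N

ΣF_x = 0: −T_A·cos22° + T_B·cos54° = 0 → T_B = 1.57742·T_A.
ΣF_y = 0: T_A·sin22° + T_B·sin54° = 560.
Substitute: T_A·(0.374607 + 1.57742·0.809017) = 560 → T_A = 339.236 ≈ 339.2 N.
Then T_B = 1.57742 × 339.236 = 535.1 N.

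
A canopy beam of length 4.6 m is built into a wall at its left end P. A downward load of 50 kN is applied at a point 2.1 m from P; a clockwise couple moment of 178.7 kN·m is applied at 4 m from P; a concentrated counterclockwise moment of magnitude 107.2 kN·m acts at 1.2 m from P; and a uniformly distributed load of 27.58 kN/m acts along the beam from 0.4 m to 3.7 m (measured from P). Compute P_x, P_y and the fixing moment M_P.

P_x = 0, P_y = 141.0 kN, M_P = 363.1 kN·m

Resultant of the distributed load: 27.58 × 3.3 = 91.014 kN at 2.05 m from P.
ΣF_x = 0: P_x = 0.
ΣF_y = 0: P_y − 50 − 27.58·3.3 = 0 → P_y = 141.0 kN.
ΣM about P: M_P − 50·2.1 − 178.7 + 107.2 − (27.58·3.3)·2.05 = 0 → M_P = 363.1 kN·m.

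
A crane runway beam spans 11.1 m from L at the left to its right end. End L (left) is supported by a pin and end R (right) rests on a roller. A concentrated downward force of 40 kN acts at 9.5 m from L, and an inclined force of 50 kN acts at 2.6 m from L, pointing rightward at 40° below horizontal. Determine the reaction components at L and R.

Taking moments about L: R_y·11.1 − 40·9.5 − 50·sin40°·2.6 = 0 → R_y = 463.562/11.1 = 41.7623 ≈ 41.76 kN.
ΣF_y = 0: L_y + 41.7623 − 40 − 50·sin40° = 0 → L_y = 30.38 kN.
ΣF_x = 0: L_x + 50·cos40° = 0 → L_x = -38.30 kN.

L_x = -38.30 kN, L_y = 30.38 kN, R_y = 41.76 kN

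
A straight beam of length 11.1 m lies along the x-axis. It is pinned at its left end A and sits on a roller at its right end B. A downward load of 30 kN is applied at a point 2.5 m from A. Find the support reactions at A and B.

Moments about A: B_y·11.1 − 30·2.5 = 0 → B_y = 75/11.1 = 6.75676 ≈ 6.757 kN.
ΣF_y = 0: A_y + 6.75676 − 30 = 0 → A_y = 23.24 kN.
ΣF_x = 0: no horizontal applied forces, so A_x = 0.

A_x = 0, A_y = 23.24 kN, B_y = 6.757 kN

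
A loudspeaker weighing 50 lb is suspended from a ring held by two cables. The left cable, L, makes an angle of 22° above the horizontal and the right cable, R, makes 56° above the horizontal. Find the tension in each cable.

ΣF_x = 0: −T_L·cos22° + T_R·cos56° = 0 → T_R = 1.65808·T_L.
ΣF_y = 0: T_L·sin22° + T_R·sin56° = 50.
Substitute: T_L·(0.374607 + 1.65808·0.829038) = 50 → T_L = 28.5842 ≈ 28.58 lb.
Then T_R = 1.65808 × 28.5842 = 47.39 lb.

T_L = 28.58 lb, T_R = 47.39 lb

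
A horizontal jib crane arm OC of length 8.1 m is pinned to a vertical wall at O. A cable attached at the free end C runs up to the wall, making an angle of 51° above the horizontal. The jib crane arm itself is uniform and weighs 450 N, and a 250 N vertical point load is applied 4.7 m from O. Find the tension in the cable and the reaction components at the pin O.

ΣM about O: T·sin51°·8.1 − 450·4.05 − 250·4.7 = 0 → T = 2997.5/(8.1·0.777146) = 476.18 ≈ 476.2 N.
ΣF_x = 0: O_x − T·cos51° = 0 → O_x = 476.18 × 0.62932 = 299.7 N.
ΣF_y = 0: O_y + T·sin51° − 450 − 250 = 0 → O_y = 700 − 476.18 × 0.777146 = 329.9 N.

T = 476.2 N, O_x = 299.7 N, O_y = 329.9 N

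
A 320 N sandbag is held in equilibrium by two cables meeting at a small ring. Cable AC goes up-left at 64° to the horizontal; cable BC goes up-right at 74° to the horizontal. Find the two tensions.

ΣF_x = 0: −T_AC·cos64° + T_BC·cos74° = 0 → T_BC = 1.59039·T_AC.
ΣF_y = 0: T_AC·sin64° + T_BC·sin74° = 320.
Substitute: T_AC·(0.898794 + 1.59039·0.961262) = 320 → T_AC = 131.819 ≈ 131.8 N.
Then T_BC = 1.59039 × 131.819 = 209.6 N.

T_AC = 131.8 N, T_BC = 209.6 N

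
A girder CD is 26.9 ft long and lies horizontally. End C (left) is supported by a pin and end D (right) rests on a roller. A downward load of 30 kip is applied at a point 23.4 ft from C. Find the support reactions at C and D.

C_x = 0, C_y = 3.903 kip, D_y = 26.10 kip

Moments about C: D_y·26.9 − 30·23.4 = 0 → D_y = 702/26.9 = 26.0967 ≈ 26.10 kip.
ΣF_y = 0: C_y + 26.0967 − 30 = 0 → C_y = 3.903 kip.
ΣF_x = 0: no horizontal applied forces, so C_x = 0.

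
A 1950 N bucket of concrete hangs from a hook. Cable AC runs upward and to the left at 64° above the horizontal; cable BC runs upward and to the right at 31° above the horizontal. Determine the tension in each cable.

T_AC = 1678 N, T_BC = 858.1 N

ΣF_x = 0: −T_AC·cos64° + T_BC·cos31° = 0 → T_BC = 0.511418·T_AC.
ΣF_y = 0: T_AC·sin64° + T_BC·sin31° = 1950.
Substitute: T_AC·(0.898794 + 0.511418·0.515038) = 1950 → T_AC = 1677.86 ≈ 1678 N.
Then T_BC = 0.511418 × 1677.86 = 858.1 N.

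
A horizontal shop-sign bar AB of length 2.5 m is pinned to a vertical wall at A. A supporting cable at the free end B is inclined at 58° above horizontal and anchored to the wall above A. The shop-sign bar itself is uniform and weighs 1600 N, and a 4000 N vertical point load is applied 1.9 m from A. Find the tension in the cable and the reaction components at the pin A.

ΣM about A: T·sin58°·2.5 − 1600·1.25 − 4000·1.9 = 0 → T = 9600/(2.5·0.848048) = 4528.05 ≈ 4528 N.
ΣF_x = 0: A_x − T·cos58° = 0 → A_x = 4528.05 × 0.529919 = 2399 N.
ΣF_y = 0: A_y + T·sin58° − 1600 − 4000 = 0 → A_y = 5600 − 4528.05 × 0.848048 = 1760 N.

T = 4528 N, A_x = 2399 N, A_y = 1760 N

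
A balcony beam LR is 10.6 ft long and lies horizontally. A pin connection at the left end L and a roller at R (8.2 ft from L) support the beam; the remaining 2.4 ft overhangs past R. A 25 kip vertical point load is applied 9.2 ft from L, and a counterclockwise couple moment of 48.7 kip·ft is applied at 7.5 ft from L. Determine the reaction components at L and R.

L_x = 0, L_y = 2.890 kip, R_y = 22.11 kip

ΣM about L: R_y·8.2 − 25·9.2 + 48.7 = 0 → R_y = 181.3/8.2 = 22.1098 ≈ 22.11 kip.
ΣF_y = 0: L_y + 22.1098 − 25 = 0 → L_y = 2.890 kip.
ΣF_x = 0: no horizontal applied forces, so L_x = 0.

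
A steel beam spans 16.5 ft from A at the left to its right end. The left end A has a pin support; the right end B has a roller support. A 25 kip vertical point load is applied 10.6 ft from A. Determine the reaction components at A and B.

A_x = 0, A_y = 8.939 kip, B_y = 16.06 kip

Moments about A: B_y·16.5 − 25·10.6 = 0 → B_y = 265/16.5 = 16.0606 ≈ 16.06 kip.
ΣF_y = 0: A_y + 16.0606 − 25 = 0 → A_y = 8.939 kip.
ΣF_x = 0: no horizontal applied forces, so A_x = 0.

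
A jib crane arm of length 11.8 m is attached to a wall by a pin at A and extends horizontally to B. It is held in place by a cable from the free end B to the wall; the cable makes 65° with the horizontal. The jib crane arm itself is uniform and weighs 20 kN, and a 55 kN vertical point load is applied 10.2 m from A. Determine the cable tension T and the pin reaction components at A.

T = 63.49 kN, A_x = 26.83 kN, A_y = 17.46 kN

ΣM about A: T·sin65°·11.8 − 20·5.9 − 55·10.2 = 0 → T = 679/(11.8·0.906308) = 63.491 ≈ 63.49 kN.
ΣF_x = 0: A_x − T·cos65° = 0 → A_x = 63.491 × 0.422618 = 26.83 kN.
ΣF_y = 0: A_y + T·sin65° − 20 − 55 = 0 → A_y = 75 − 63.491 × 0.906308 = 17.46 kN.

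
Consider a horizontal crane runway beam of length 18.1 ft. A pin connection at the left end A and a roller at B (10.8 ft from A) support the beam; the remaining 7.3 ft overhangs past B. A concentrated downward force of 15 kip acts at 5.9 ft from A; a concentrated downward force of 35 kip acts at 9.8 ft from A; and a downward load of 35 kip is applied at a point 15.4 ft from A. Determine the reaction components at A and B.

A_x = 0, A_y = -4.861 kip, B_y = 89.86 kip

Moments about A: B_y·10.8 − 15·5.9 − 35·9.8 − 35·15.4 = 0 → B_y = 970.5/10.8 = 89.8611 ≈ 89.86 kip.
ΣF_y = 0: A_y + 89.8611 − 15 − 35 − 35 = 0 → A_y = -4.861 kip.
ΣF_x = 0: no horizontal applied forces, so A_x = 0.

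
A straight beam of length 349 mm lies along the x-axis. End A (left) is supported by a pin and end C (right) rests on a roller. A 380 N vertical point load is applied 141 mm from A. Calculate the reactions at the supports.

A_x = 0, A_y = 226.5 N, C_y = 153.5 N

Moments about A: C_y·349 − 380·141 = 0 → C_y = 53580/349 = 153.524 ≈ 153.5 N.
ΣF_y = 0: A_y + 153.524 − 380 = 0 → A_y = 226.5 N.
ΣF_x = 0: no horizontal applied forces, so A_x = 0.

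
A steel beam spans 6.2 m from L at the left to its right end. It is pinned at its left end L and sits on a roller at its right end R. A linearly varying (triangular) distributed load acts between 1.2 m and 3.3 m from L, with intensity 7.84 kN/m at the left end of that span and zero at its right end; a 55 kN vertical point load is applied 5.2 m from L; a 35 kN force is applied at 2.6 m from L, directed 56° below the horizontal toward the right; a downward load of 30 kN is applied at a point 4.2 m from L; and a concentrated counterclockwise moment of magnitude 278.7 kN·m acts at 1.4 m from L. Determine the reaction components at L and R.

Resultant of the triangular load: ½ × 7.84 × 2.1 = 8.232 kN, acting at 1.9 m from L (one-third of the span from the peak).
Moments about L: R_y·6.2 − (½·7.84·2.1)·1.9 − 55·5.2 − 35·sin56°·2.6 − 30·4.2 + 278.7 = 0 → R_y = 224.383/6.2 = 36.1908 ≈ 36.19 kN.
ΣF_y = 0: L_y + 36.1908 − ½·7.84·2.1 − 55 − 35·sin56° − 30 = 0 → L_y = 86.06 kN.
ΣF_x = 0: L_x + 35·cos56° = 0 → L_x = -19.57 kN.

L_x = -19.57 kN, L_y = 86.06 kN, R_y = 36.19 kN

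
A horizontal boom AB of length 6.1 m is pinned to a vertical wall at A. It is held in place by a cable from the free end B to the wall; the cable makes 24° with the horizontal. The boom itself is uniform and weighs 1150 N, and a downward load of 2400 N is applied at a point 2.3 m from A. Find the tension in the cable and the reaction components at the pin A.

T = 3639 N, A_x = 3324 N, A_y = 2070 N

ΣM about A: T·sin24°·6.1 − 1150·3.05 − 2400·2.3 = 0 → T = 9027.5/(6.1·0.406737) = 3638.51 ≈ 3639 N.
ΣF_x = 0: A_x − T·cos24° = 0 → A_x = 3638.51 × 0.913545 = 3324 N.
ΣF_y = 0: A_y + T·sin24° − 1150 − 2400 = 0 → A_y = 3550 − 3638.51 × 0.406737 = 2070 N.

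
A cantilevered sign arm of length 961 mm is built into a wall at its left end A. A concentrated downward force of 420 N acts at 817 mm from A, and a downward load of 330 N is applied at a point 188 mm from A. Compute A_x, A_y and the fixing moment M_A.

A_x = 0, A_y = 750.0 N, M_A = 405200 N·mm

ΣF_x = 0: A_x = 0.
ΣF_y = 0: A_y − 420 − 330 = 0 → A_y = 750.0 N.
ΣM about A: M_A − 420·817 − 330·188 = 0 → M_A = 405200 N·mm.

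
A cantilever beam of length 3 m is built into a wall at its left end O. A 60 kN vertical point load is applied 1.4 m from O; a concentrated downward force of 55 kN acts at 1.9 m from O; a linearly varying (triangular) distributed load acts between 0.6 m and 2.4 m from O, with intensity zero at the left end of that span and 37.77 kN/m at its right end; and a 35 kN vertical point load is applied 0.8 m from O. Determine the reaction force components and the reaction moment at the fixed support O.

O_x = 0, O_y = 184.0 kN, M_O = 277.7 kN·m

Resultant of the triangular load: ½ × 37.77 × 1.8 = 33.993 kN, acting at 1.8 m from O (one-third of the span from the peak).
ΣF_x = 0: O_x = 0.
ΣF_y = 0: O_y − 60 − 55 − ½·37.77·1.8 − 35 = 0 → O_y = 184.0 kN.
ΣM about O: M_O − 60·1.4 − 55·1.9 − (½·37.77·1.8)·1.8 − 35·0.8 = 0 → M_O = 277.7 kN·m.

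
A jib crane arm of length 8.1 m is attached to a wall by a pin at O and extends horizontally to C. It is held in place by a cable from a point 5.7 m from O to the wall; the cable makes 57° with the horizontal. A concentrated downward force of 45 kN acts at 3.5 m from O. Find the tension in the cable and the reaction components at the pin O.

ΣM about O: T·sin57°·5.7 − 45·3.5 = 0 → T = 157.5/(5.7·0.838671) = 32.9469 ≈ 32.95 kN.
ΣF_x = 0: O_x − T·cos57° = 0 → O_x = 32.9469 × 0.544639 = 17.94 kN.
ΣF_y = 0: O_y + T·sin57° − 45 = 0 → O_y = 45 − 32.9469 × 0.838671 = 17.37 kN.

T = 32.95 kN, O_x = 17.94 kN, O_y = 17.37 kN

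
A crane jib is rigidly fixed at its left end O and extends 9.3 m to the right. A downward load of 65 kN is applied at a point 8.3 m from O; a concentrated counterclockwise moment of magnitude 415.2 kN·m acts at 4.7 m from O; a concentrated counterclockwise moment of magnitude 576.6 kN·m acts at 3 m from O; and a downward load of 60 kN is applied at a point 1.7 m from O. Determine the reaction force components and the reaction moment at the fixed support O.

O_x = 0, O_y = 125.0 kN, M_O = -350.3 kN·m

ΣF_x = 0: O_x = 0.
ΣF_y = 0: O_y − 65 − 60 = 0 → O_y = 125.0 kN.
ΣM about O: M_O − 65·8.3 + 415.2 + 576.6 − 60·1.7 = 0 → M_O = -350.3 kN·m.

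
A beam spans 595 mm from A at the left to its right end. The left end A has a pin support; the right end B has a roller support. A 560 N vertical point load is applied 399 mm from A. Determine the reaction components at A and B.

A_x = 0, A_y = 184.5 N, B_y = 375.5 N

ΣM about A: B_y·595 − 560·399 = 0 → B_y = 223440/595 = 375.529 ≈ 375.5 N.
ΣF_y = 0: A_y + 375.529 − 560 = 0 → A_y = 184.5 N.
ΣF_x = 0: no horizontal applied forces, so A_x = 0.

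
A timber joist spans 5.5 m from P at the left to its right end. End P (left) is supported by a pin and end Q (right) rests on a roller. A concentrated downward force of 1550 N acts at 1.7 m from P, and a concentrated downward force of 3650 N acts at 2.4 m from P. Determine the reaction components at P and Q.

P_x = 0, P_y = 3128 N, Q_y = 2072 N

ΣM about P: Q_y·5.5 − 1550·1.7 − 3650·2.4 = 0 → Q_y = 11395/5.5 = 2071.82 ≈ 2072 N.
ΣF_y = 0: P_y + 2071.82 − 1550 − 3650 = 0 → P_y = 3128 N.
ΣF_x = 0: no horizontal applied forces, so P_x = 0.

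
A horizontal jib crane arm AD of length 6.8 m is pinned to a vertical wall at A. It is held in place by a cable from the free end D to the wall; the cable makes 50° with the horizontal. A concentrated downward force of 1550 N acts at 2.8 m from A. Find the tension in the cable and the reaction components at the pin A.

T = 833.2 N, A_x = 535.5 N, A_y = 911.8 N

ΣM about A: T·sin50°·6.8 − 1550·2.8 = 0 → T = 4340/(6.8·0.766044) = 833.157 ≈ 833.2 N.
ΣF_x = 0: A_x − T·cos50° = 0 → A_x = 833.157 × 0.642788 = 535.5 N.
ΣF_y = 0: A_y + T·sin50° − 1550 = 0 → A_y = 1550 − 833.157 × 0.766044 = 911.8 N.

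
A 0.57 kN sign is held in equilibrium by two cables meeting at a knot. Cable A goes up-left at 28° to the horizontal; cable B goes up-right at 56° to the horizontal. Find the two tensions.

ΣF_x = 0: −T_A·cos28° + T_B·cos56° = 0 → T_B = 1.57897·T_A.
ΣF_y = 0: T_A·sin28° + T_B·sin56° = 0.57.
Substitute: T_A·(0.469472 + 1.57897·0.829038) = 0.57 → T_A = 0.320495 ≈ 0.3205 kN.
Then T_B = 1.57897 × 0.320495 = 0.5061 kN.

T_A = 0.3205 kN, T_B = 0.5061 kN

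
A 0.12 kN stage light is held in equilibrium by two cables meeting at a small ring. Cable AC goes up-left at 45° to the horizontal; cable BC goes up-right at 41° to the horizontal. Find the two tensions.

ΣF_x = 0: −T_AC·cos45° + T_BC·cos41° = 0 → T_BC = 0.936926·T_AC.
ΣF_y = 0: T_AC·sin45° + T_BC·sin41° = 0.12.
Substitute: T_AC·(0.707107 + 0.936926·0.656059) = 0.12 → T_AC = 0.0907863 ≈ 0.09079 kN.
Then T_BC = 0.936926 × 0.0907863 = 0.08506 kN.

T_AC = 0.09079 kN, T_BC = 0.08506 kN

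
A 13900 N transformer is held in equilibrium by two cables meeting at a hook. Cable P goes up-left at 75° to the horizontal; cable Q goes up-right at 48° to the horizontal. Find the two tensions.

ΣF_x = 0: −T_P·cos75° + T_Q·cos48° = 0 → T_Q = 0.386799·T_P.
ΣF_y = 0: T_P·sin75° + T_Q·sin48° = 13900.
Substitute: T_P·(0.965926 + 0.386799·0.743145) = 13900 → T_P = 11090.1 ≈ 11090 N.
Then T_Q = 0.386799 × 11090.1 = 4290 N.

T_P = 11090 N, T_Q = 4290 N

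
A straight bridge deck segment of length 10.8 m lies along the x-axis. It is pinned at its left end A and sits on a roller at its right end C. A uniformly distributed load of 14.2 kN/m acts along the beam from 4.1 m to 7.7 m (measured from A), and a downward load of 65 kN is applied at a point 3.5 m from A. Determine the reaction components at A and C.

Resultant of the distributed load: 14.2 × 3.6 = 51.12 kN at 5.9 m from A.
ΣM about A: C_y·10.8 − (14.2·3.6)·5.9 − 65·3.5 = 0 → C_y = 529.108/10.8 = 48.9915 ≈ 48.99 kN.
ΣF_y = 0: A_y + 48.9915 − 14.2·3.6 − 65 = 0 → A_y = 67.13 kN.
ΣF_x = 0: no horizontal applied forces, so A_x = 0.

A_x = 0, A_y = 67.13 kN, C_y = 48.99 kN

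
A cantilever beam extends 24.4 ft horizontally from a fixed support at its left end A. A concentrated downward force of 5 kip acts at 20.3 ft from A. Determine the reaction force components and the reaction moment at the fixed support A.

ΣF_x = 0: A_x = 0.
ΣF_y = 0: A_y − 5 = 0 → A_y = 5.000 kip.
ΣM about A: M_A − 5·20.3 = 0 → M_A = 101.5 kip·ft.

A_x = 0, A_y = 5.000 kip, M_A = 101.5 kip·ft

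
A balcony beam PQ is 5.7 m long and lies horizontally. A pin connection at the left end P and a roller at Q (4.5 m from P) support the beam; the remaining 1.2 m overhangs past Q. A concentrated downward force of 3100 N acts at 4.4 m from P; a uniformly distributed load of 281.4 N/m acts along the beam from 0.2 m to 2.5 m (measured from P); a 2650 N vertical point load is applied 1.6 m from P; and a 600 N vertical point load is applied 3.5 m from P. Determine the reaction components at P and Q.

P_x = 0, P_y = 2363 N, Q_y = 4634 N

Resultant of the distributed load: 281.4 × 2.3 = 647.22 N at 1.35 m from P.
Taking moments about P: Q_y·4.5 − 3100·4.4 − (281.4·2.3)·1.35 − 2650·1.6 − 600·3.5 = 0 → Q_y = 20853.747/4.5 = 4634.17 ≈ 4634 N.
ΣF_y = 0: P_y + 4634.17 − 3100 − 281.4·2.3 − 2650 − 600 = 0 → P_y = 2363 N.
ΣF_x = 0: no horizontal applied forces, so P_x = 0.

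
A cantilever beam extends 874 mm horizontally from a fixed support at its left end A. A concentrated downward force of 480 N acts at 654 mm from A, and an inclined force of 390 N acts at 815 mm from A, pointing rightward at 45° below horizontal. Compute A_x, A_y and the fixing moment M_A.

A_x = -275.8 N, A_y = 755.8 N, M_A = 538700 N·mm

ΣF_x = 0: A_x + 390·cos45° = 0 → A_x = -275.8 N.
ΣF_y = 0: A_y − 480 − 390·sin45° = 0 → A_y = 755.8 N.
ΣM about A: M_A − 480·654 − 390·sin45°·815 = 0 → M_A = 538700 N·mm.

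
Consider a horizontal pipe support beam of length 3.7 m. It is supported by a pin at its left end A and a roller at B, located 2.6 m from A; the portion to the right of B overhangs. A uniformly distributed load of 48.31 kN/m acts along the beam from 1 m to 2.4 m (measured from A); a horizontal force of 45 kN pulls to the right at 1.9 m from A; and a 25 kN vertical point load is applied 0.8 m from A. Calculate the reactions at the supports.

A_x = -45.00 kN, A_y = 40.72 kN, B_y = 51.91 kN

Resultant of the distributed load: 48.31 × 1.4 = 67.634 kN at 1.7 m from A.
ΣM about A: B_y·2.6 − (48.31·1.4)·1.7 − 25·0.8 = 0 → B_y = 134.9778/2.6 = 51.9145 ≈ 51.91 kN.
ΣF_y = 0: A_y + 51.9145 − 48.31·1.4 − 25 = 0 → A_y = 40.72 kN.
ΣF_x = 0: A_x + 45 = 0 → A_x = -45.00 kN.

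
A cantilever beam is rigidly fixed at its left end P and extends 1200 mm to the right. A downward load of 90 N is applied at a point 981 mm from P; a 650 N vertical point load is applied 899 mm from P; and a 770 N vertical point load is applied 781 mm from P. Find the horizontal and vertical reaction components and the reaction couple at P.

ΣF_x = 0: P_x = 0.
ΣF_y = 0: P_y − 90 − 650 − 770 = 0 → P_y = 1510 N.
ΣM about P: M_P − 90·981 − 650·899 − 770·781 = 0 → M_P = 1274000 N·mm.

P_x = 0, P_y = 1510 N, M_P = 1274000 N·mm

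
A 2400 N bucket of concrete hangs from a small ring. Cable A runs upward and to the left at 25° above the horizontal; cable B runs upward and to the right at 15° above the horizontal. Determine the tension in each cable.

T_A = 3607 N, T_B = 3384 N

ΣF_x = 0: −T_A·cos25° + T_B·cos15° = 0 → T_B = 0.938279·T_A.
ΣF_y = 0: T_A·sin25° + T_B·sin15° = 2400.
Substitute: T_A·(0.422618 + 0.938279·0.258819) = 2400 → T_A = 3606.51 ≈ 3607 N.
Then T_B = 0.938279 × 3606.51 = 3384 N.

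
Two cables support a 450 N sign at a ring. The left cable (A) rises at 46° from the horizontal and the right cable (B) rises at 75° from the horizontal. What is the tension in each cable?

T_A = 135.9 N, T_B = 364.7 N

ΣF_x = 0: −T_A·cos46° + T_B·cos75° = 0 → T_B = 2.68395·T_A.
ΣF_y = 0: T_A·sin46° + T_B·sin75° = 450.
Substitute: T_A·(0.71934 + 2.68395·0.965926) = 450 → T_A = 135.876 ≈ 135.9 N.
Then T_B = 2.68395 × 135.876 = 364.7 N.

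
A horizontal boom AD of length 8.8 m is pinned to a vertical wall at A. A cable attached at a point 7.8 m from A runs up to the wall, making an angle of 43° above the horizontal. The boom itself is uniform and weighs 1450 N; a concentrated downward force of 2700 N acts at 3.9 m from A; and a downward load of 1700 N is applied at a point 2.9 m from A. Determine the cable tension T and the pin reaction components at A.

T = 4106 N, A_x = 3003 N, A_y = 3050 N

ΣM about A: T·sin43°·7.8 − 1450·4.4 − 2700·3.9 − 1700·2.9 = 0 → T = 21840/(7.8·0.681998) = 4105.58 ≈ 4106 N.
ΣF_x = 0: A_x − T·cos43° = 0 → A_x = 4105.58 × 0.731354 = 3003 N.
ΣF_y = 0: A_y + T·sin43° − 1450 − 2700 − 1700 = 0 → A_y = 5850 − 4105.58 × 0.681998 = 3050 N.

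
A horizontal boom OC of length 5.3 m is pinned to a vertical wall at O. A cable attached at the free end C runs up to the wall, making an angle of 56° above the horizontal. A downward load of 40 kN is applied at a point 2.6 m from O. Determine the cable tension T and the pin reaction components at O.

ΣM about O: T·sin56°·5.3 − 40·2.6 = 0 → T = 104/(5.3·0.829038) = 23.6692 ≈ 23.67 kN.
ΣF_x = 0: O_x − T·cos56° = 0 → O_x = 23.6692 × 0.559193 = 13.24 kN.
ΣF_y = 0: O_y + T·sin56° − 40 = 0 → O_y = 40 − 23.6692 × 0.829038 = 20.38 kN.

T = 23.67 kN, O_x = 13.24 kN, O_y = 20.38 kN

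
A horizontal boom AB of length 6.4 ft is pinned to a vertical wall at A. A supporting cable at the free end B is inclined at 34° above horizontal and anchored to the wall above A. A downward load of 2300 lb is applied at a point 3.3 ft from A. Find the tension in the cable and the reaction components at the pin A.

ΣM about A: T·sin34°·6.4 − 2300·3.3 = 0 → T = 7590/(6.4·0.559193) = 2120.8 ≈ 2121 lb.
ΣF_x = 0: A_x − T·cos34° = 0 → A_x = 2120.8 × 0.829038 = 1758 lb.
ΣF_y = 0: A_y + T·sin34° − 2300 = 0 → A_y = 2300 − 2120.8 × 0.559193 = 1114 lb.

T = 2121 lb, A_x = 1758 lb, A_y = 1114 lb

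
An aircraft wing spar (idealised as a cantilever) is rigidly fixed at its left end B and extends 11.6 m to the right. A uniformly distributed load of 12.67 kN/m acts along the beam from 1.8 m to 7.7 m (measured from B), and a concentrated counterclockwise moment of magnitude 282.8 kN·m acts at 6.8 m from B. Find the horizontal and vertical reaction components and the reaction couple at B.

Resultant of the distributed load: 12.67 × 5.9 = 74.753 kN at 4.75 m from B.
ΣF_x = 0: B_x = 0.
ΣF_y = 0: B_y − 12.67·5.9 = 0 → B_y = 74.75 kN.
ΣM about B: M_B − (12.67·5.9)·4.75 + 282.8 = 0 → M_B = 72.28 kN·m.

B_x = 0, B_y = 74.75 kN, M_B = 72.28 kN·m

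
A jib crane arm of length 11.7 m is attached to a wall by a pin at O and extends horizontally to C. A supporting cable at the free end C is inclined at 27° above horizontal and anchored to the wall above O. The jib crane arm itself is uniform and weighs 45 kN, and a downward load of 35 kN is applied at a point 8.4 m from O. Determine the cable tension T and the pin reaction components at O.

ΣM about O: T·sin27°·11.7 − 45·5.85 − 35·8.4 = 0 → T = 557.25/(11.7·0.45399) = 104.91 ≈ 104.9 kN.
ΣF_x = 0: O_x − T·cos27° = 0 → O_x = 104.91 × 0.891007 = 93.48 kN.
ΣF_y = 0: O_y + T·sin27° − 45 − 35 = 0 → O_y = 80 − 104.91 × 0.45399 = 32.37 kN.

T = 104.9 kN, O_x = 93.48 kN, O_y = 32.37 kN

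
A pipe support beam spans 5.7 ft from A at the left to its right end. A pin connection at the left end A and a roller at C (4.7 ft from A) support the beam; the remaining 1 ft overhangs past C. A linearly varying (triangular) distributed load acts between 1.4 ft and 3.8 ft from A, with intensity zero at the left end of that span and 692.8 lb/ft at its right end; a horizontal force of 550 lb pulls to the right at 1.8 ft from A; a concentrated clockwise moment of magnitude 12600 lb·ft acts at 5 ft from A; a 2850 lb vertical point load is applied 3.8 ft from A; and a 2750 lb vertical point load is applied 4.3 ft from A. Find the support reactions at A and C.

Resultant of the triangular load: ½ × 692.8 × 2.4 = 831.36 lb, acting at 3 ft from A (one-third of the span from the peak).
ΣM about A: C_y·4.7 − (½·692.8·2.4)·3 − 12600 − 2850·3.8 − 2750·4.3 = 0 → C_y = 37749.08/4.7 = 8031.72 ≈ 8032 lb.
ΣF_y = 0: A_y + 8031.72 − ½·692.8·2.4 − 2850 − 2750 = 0 → A_y = -1600 lb.
ΣF_x = 0: A_x + 550 = 0 → A_x = -550.0 lb.

A_x = -550.0 lb, A_y = -1600 lb, C_y = 8032 lb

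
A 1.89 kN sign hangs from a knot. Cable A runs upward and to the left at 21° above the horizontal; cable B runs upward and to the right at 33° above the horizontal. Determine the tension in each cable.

T_A = 1.959 kN, T_B = 2.181 kN

ΣF_x = 0: −T_A·cos21° + T_B·cos33° = 0 → T_B = 1.11317·T_A.
ΣF_y = 0: T_A·sin21° + T_B·sin33° = 1.89.
Substitute: T_A·(0.358368 + 1.11317·0.544639) = 1.89 → T_A = 1.95927 ≈ 1.959 kN.
Then T_B = 1.11317 × 1.95927 = 2.181 kN.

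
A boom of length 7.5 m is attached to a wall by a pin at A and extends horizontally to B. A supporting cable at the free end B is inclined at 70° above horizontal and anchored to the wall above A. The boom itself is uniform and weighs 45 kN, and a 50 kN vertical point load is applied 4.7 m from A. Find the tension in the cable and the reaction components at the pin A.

ΣM about A: T·sin70°·7.5 − 45·3.75 − 50·4.7 = 0 → T = 403.75/(7.5·0.939693) = 57.2882 ≈ 57.29 kN.
ΣF_x = 0: A_x − T·cos70° = 0 → A_x = 57.2882 × 0.34202 = 19.59 kN.
ΣF_y = 0: A_y + T·sin70° − 45 − 50 = 0 → A_y = 95 − 57.2882 × 0.939693 = 41.17 kN.

T = 57.29 kN, A_x = 19.59 kN, A_y = 41.17 kN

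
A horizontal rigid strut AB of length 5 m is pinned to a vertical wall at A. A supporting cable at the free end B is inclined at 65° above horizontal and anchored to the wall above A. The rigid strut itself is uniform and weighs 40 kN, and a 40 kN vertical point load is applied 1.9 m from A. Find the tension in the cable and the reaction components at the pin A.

ΣM about A: T·sin65°·5 − 40·2.5 − 40·1.9 = 0 → T = 176/(5·0.906308) = 38.8389 ≈ 38.84 kN.
ΣF_x = 0: A_x − T·cos65° = 0 → A_x = 38.8389 × 0.422618 = 16.41 kN.
ΣF_y = 0: A_y + T·sin65° − 40 − 40 = 0 → A_y = 80 − 38.8389 × 0.906308 = 44.80 kN.

T = 38.84 kN, A_x = 16.41 kN, A_y = 44.80 kN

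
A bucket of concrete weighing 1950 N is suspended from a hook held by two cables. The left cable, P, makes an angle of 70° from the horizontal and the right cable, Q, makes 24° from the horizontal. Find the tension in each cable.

T_P = 1786 N, T_Q = 668.6 N

ΣF_x = 0: −T_P·cos70° + T_Q·cos24° = 0 → T_Q = 0.374388·T_P.
ΣF_y = 0: T_P·sin70° + T_Q·sin24° = 1950.
Substitute: T_P·(0.939693 + 0.374388·0.406737) = 1950 → T_P = 1785.76 ≈ 1786 N.
Then T_Q = 0.374388 × 1785.76 = 668.6 N.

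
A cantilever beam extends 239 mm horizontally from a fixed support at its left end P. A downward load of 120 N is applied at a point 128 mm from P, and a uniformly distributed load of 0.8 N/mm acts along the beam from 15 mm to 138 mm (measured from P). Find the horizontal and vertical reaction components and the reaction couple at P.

P_x = 0, P_y = 218.4 N, M_P = 22890 N·mm

Resultant of the distributed load: 0.8 × 123 = 98.4 N at 76.5 mm from P.
ΣF_x = 0: P_x = 0.
ΣF_y = 0: P_y − 120 − 0.8·123 = 0 → P_y = 218.4 N.
ΣM about P: M_P − 120·128 − (0.8·123)·76.5 = 0 → M_P = 22890 N·mm.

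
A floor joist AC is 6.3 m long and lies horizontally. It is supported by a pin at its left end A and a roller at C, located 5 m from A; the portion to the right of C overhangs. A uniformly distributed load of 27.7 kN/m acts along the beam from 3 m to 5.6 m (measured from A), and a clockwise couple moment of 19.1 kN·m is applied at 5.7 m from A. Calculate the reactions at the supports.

A_x = 0, A_y = 6.263 kN, C_y = 65.76 kN

Resultant of the distributed load: 27.7 × 2.6 = 72.02 kN at 4.3 m from A.
ΣM about A: C_y·5 − (27.7·2.6)·4.3 − 19.1 = 0 → C_y = 328.786/5 = 65.7572 ≈ 65.76 kN.
ΣF_y = 0: A_y + 65.7572 − 27.7·2.6 = 0 → A_y = 6.263 kN.
ΣF_x = 0: no horizontal applied forces, so A_x = 0.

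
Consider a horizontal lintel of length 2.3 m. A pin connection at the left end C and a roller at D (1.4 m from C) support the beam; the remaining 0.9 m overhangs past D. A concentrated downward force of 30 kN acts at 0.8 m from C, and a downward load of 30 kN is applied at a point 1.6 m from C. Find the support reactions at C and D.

C_x = 0, C_y = 8.571 kN, D_y = 51.43 kN

Taking moments about C: D_y·1.4 − 30·0.8 − 30·1.6 = 0 → D_y = 72/1.4 = 51.4286 ≈ 51.43 kN.
ΣF_y = 0: C_y + 51.4286 − 30 − 30 = 0 → C_y = 8.571 kN.
ΣF_x = 0: no horizontal applied forces, so C_x = 0.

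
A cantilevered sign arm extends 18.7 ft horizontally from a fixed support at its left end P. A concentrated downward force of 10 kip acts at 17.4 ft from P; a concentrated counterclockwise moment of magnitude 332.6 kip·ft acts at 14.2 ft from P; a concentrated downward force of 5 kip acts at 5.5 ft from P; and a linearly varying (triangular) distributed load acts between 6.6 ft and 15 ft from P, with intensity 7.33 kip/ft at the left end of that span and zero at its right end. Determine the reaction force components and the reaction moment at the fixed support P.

P_x = 0, P_y = 45.79 kip, M_P = 158.3 kip·ft

Resultant of the triangular load: ½ × 7.33 × 8.4 = 30.786 kip, acting at 9.4 ft from P (one-third of the span from the peak).
ΣF_x = 0: P_x = 0.
ΣF_y = 0: P_y − 10 − 5 − ½·7.33·8.4 = 0 → P_y = 45.79 kip.
ΣM about P: M_P − 10·17.4 + 332.6 − 5·5.5 − (½·7.33·8.4)·9.4 = 0 → M_P = 158.3 kip·ft.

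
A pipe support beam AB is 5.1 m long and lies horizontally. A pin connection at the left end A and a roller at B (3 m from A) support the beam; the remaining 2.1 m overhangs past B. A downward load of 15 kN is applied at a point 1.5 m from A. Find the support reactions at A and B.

A_x = 0, A_y = 7.500 kN, B_y = 7.500 kN

ΣM about A: B_y·3 − 15·1.5 = 0 → B_y = 22.5/3 = 7.500 kN.
ΣF_y = 0: A_y + 7.5 − 15 = 0 → A_y = 7.500 kN.
ΣF_x = 0: no horizontal applied forces, so A_x = 0.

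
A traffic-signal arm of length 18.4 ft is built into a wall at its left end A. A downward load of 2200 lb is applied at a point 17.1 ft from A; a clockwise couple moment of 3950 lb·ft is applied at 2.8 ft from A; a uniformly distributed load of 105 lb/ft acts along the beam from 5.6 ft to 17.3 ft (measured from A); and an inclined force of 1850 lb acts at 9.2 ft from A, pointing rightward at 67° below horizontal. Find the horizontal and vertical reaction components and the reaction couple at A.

Resultant of the distributed load: 105 × 11.7 = 1228.5 lb at 11.45 ft from A.
ΣF_x = 0: A_x + 1850·cos67° = 0 → A_x = -722.9 lb.
ΣF_y = 0: A_y − 2200 − 105·11.7 − 1850·sin67° = 0 → A_y = 5131 lb.
ΣM about A: M_A − 2200·17.1 − 3950 − (105·11.7)·11.45 − 1850·sin67°·9.2 = 0 → M_A = 71300 lb·ft.

A_x = -722.9 lb, A_y = 5131 lb, M_A = 71300 lb·ft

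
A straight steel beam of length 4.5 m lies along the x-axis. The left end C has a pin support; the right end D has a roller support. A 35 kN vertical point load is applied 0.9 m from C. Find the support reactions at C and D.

C_x = 0, C_y = 28.00 kN, D_y = 7.000 kN

Taking moments about C: D_y·4.5 − 35·0.9 = 0 → D_y = 31.5/4.5 = 7.000 kN.
ΣF_y = 0: C_y + 7 − 35 = 0 → C_y = 28.00 kN.
ΣF_x = 0: no horizontal applied forces, so C_x = 0.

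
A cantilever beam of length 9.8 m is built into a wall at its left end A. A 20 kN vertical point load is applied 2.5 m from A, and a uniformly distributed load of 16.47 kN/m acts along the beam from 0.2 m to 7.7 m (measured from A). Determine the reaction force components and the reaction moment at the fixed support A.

Resultant of the distributed load: 16.47 × 7.5 = 123.525 kN at 3.95 m from A.
ΣF_x = 0: A_x = 0.
ΣF_y = 0: A_y − 20 − 16.47·7.5 = 0 → A_y = 143.5 kN.
ΣM about A: M_A − 20·2.5 − (16.47·7.5)·3.95 = 0 → M_A = 537.9 kN·m.

A_x = 0, A_y = 143.5 kN, M_A = 537.9 kN·m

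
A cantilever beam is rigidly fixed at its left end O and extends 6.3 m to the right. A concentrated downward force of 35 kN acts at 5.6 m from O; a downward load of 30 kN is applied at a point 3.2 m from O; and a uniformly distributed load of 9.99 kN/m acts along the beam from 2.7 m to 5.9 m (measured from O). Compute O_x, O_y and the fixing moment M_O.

Resultant of the distributed load: 9.99 × 3.2 = 31.968 kN at 4.3 m from O.
ΣF_x = 0: O_x = 0.
ΣF_y = 0: O_y − 35 − 30 − 9.99·3.2 = 0 → O_y = 96.97 kN.
ΣM about O: M_O − 35·5.6 − 30·3.2 − (9.99·3.2)·4.3 = 0 → M_O = 429.5 kN·m.

O_x = 0, O_y = 96.97 kN, M_O = 429.5 kN·m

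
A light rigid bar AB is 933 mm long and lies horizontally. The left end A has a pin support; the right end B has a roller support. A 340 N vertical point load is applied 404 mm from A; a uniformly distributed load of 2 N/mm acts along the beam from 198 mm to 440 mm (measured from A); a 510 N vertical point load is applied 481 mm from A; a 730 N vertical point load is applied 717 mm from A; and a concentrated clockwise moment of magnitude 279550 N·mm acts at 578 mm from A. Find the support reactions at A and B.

Resultant of the distributed load: 2 × 242 = 484 N at 319 mm from A.
Moments about A: B_y·933 − 340·404 − (2·242)·319 − 510·481 − 730·717 − 279550 = 0 → B_y = 1340026/933 = 1436.26 ≈ 1436 N.
ΣF_y = 0: A_y + 1436.26 − 340 − 2·242 − 510 − 730 = 0 → A_y = 627.7 N.
ΣF_x = 0: no horizontal applied forces, so A_x = 0.

A_x = 0, A_y = 627.7 N, B_y = 1436 N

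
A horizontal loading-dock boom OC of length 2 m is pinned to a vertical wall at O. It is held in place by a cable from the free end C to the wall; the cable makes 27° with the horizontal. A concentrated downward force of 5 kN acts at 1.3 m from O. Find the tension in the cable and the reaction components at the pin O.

T = 7.159 kN, O_x = 6.378 kN, O_y = 1.750 kN

ΣM about O: T·sin27°·2 − 5·1.3 = 0 → T = 6.5/(2·0.45399) = 7.15875 ≈ 7.159 kN.
ΣF_x = 0: O_x − T·cos27° = 0 → O_x = 7.15875 × 0.891007 = 6.378 kN.
ΣF_y = 0: O_y + T·sin27° − 5 = 0 → O_y = 5 − 7.15875 × 0.45399 = 1.750 kN.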